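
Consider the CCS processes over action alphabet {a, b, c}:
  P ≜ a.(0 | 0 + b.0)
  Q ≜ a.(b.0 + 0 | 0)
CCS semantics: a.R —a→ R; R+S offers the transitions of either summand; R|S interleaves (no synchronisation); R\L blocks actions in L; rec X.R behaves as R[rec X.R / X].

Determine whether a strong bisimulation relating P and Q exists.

P's transition system — 3 states:
  u0 = a.(0 | 0 + b.0) has moves —a→ u1
  u1 = 0 | 0 + b.0 has moves —b→ u2
  u2 = 0 has moves deadlocked
Q's transition system — 3 states:
  v0 = a.(b.0 + 0 | 0) has moves —a→ v1
  v1 = b.0 + 0 | 0 has moves —b→ v2
  v2 = 0 has moves deadlocked
Bisimilarity quotient blocks:
  B0 = {u0, v0}
  B1 = {u1, v1}
  B2 = {u2, v2}
u0 ∈ B0, v0 ∈ B0 → same block

bisimilar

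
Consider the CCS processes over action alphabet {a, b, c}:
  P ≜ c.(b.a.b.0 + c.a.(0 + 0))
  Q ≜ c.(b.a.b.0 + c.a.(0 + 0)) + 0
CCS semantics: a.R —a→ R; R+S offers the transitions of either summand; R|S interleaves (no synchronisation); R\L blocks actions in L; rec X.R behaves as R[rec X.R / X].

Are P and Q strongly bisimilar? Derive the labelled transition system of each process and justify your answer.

P's transition system — 7 states:
  u0 = c.(b.a.b.0 + c.a.(0 + 0)) ⊢ --c--▸ u1
  u1 = b.a.b.0 + c.a.(0 + 0) ⊢ --b--▸ u2, --c--▸ u3
  u2 = a.b.0 ⊢ --a--▸ u4
  u3 = a.(0 + 0) ⊢ --a--▸ u5
  u4 = b.0 ⊢ --b--▸ u6
  u5 = 0 + 0 ⊢ stopped
  u6 = 0 ⊢ stopped
Q's transition system — 7 states:
  v0 = c.(b.a.b.0 + c.a.(0 + 0)) + 0 ⊢ --c--▸ v1
  v1 = b.a.b.0 + c.a.(0 + 0) ⊢ --b--▸ v2, --c--▸ v3
  v2 = a.b.0 ⊢ --a--▸ v4
  v3 = a.(0 + 0) ⊢ --a--▸ v5
  v4 = b.0 ⊢ --b--▸ v6
  v5 = 0 + 0 ⊢ stopped
  v6 = 0 ⊢ stopped
Coarsest stable partition (strong bisimilarity classes):
  B0 = {u0, v0}
  B1 = {u1, v1}
  B2 = {u3, v3}
  B3 = {u5, u6, v5, v6}
  B4 = {u2, v2}
  B5 = {u4, v4}
u0 ∈ B0, v0 ∈ B0 → same block

bisimilar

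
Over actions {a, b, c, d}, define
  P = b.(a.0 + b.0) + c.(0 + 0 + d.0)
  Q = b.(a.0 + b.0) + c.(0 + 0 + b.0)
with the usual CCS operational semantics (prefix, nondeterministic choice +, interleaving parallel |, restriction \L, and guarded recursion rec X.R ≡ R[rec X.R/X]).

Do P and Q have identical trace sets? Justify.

LTS(P): 4 reachable states
  p0 = b.(a.0 + b.0) + c.(0 + 0 + d.0) → -b-> p1, -c-> p2
  p1 = a.0 + b.0 → -a-> p3, -b-> p3
  p2 = 0 + 0 + d.0 → -d-> p3
  p3 = 0 → ∅
LTS(Q): 4 reachable states
  q0 = b.(a.0 + b.0) + c.(0 + 0 + b.0) → -b-> q1, -c-> q2
  q1 = a.0 + b.0 → -a-> q3, -b-> q3
  q2 = 0 + 0 + b.0 → -b-> q3
  q3 = 0 → ∅
Run σ = ⟨cd⟩ on P: start {p0}
  after c @ step 1: {p2}
  after d @ step 2: {p3}
  P completes σ.
Run σ = ⟨cd⟩ on Q: start {q0}
  after c @ step 1: {q2}
  after d @ step 2: no successor for Q

traces(P) ≠ traces(Q) — witness ⟨cd⟩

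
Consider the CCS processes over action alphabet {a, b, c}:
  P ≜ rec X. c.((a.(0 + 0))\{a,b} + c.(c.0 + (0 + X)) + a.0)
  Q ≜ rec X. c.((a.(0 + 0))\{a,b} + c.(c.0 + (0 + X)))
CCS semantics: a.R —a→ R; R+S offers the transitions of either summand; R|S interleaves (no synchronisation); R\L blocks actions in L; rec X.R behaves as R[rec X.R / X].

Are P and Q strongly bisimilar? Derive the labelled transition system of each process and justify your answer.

not bisimilar

LTS(P): 4 reachable states
  p0 = rec X. c.((a.(0 + 0))\{a,b} + c.(c.0 + (0 + X)) + a.0) has moves -c-> p1
  p1 = (a.(0 + 0))\{a,b} + c.(c.0 + (0 + (rec X. c.((a.(0 + 0))\{a,b} + c.(c.0 + (0 + X)) + a.0)))) + a.0 has moves -a-> p2, -c-> p3
  p2 = 0 has moves deadlocked
  p3 = c.0 + (0 + (rec X. c.((a.(0 + 0))\{a,b} + c.(c.0 + (0 + X)) + a.0))) has moves -c-> p1, -c-> p2
LTS(Q): 4 reachable states
  q0 = rec X. c.((a.(0 + 0))\{a,b} + c.(c.0 + (0 + X))) has moves -c-> q1
  q1 = (a.(0 + 0))\{a,b} + c.(c.0 + (0 + (rec X. c.((a.(0 + 0))\{a,b} + c.(c.0 + (0 + X)))))) has moves -c-> q2
  q2 = c.0 + (0 + (rec X. c.((a.(0 + 0))\{a,b} + c.(c.0 + (0 + X))))) has moves -c-> q1, -c-> q3
  q3 = 0 has moves deadlocked
Partition-refinement fixed point:
  B0 = {p0}
  B1 = {p1}
  B2 = {p3}
  B3 = {p2, q3}
  B4 = {q0}
  B5 = {q1}
  B6 = {q2}
p0 ∈ B0, q0 ∈ B4 → different blocks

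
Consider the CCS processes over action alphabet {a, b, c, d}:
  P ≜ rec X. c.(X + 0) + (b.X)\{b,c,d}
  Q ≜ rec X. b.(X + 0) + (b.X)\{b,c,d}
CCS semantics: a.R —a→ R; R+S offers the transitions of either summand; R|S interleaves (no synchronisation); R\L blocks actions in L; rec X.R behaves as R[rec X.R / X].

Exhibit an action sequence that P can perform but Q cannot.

P's transition system — 2 states:
  p0 = rec X. c.(X + 0) + (b.X)\{b,c,d} | =c=> p1
  p1 = (rec X. c.(X + 0) + (b.X)\{b,c,d}) + 0 | =c=> p1
Q's transition system — 2 states:
  q0 = rec X. b.(X + 0) + (b.X)\{b,c,d} | =b=> q1
  q1 = (rec X. b.(X + 0) + (b.X)\{b,c,d}) + 0 | =b=> q1
Executing c from P (initial set {p0}):
  step 1 (c): {p1}
  — P admits the full trace.
Executing c from Q (initial set {q0}):
  step 1 (c): no successor for Q

c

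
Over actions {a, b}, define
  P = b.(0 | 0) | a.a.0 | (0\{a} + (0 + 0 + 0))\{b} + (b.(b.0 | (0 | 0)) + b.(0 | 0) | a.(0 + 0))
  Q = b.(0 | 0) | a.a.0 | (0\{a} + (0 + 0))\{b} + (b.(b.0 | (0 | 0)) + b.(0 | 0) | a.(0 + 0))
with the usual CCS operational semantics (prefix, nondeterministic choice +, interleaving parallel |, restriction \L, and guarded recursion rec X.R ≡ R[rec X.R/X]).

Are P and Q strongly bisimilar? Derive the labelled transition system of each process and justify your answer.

P ~ Q

LTS(P): 11 reachable states
  s0 = b.(0 | 0) | a.a.0 | (0\{a} + (0 + 0 + 0))\{b} + (b.(b.0 | (0 | 0)) + b.(0 | 0) | a.(0 + 0)) has moves =a=> s1, =a=> s2, =b=> s3, =b=> s4, =b=> s5
  s1 = b.(0 | 0) | (0 + 0) has moves =b=> s6
  s2 = b.(0 | 0) | a.0 | (0\{a} + (0 + 0 + 0))\{b} has moves =a=> s7, =b=> s8
  s3 = 0 | 0 | a.(0 + 0) has moves =a=> s6
  s4 = 0 | 0 | a.a.0 | (0\{a} + (0 + 0 + 0))\{b} has moves =a=> s8
  s5 = b.0 | (0 | 0) has moves =b=> s9
  s6 = 0 | 0 | (0 + 0) has moves deadlocked
  s7 = b.(0 | 0) | 0 | (0\{a} + (0 + 0 + 0))\{b} has moves =b=> s10
  s8 = 0 | 0 | a.0 | (0\{a} + (0 + 0 + 0))\{b} has moves =a=> s10
  s9 = 0 | (0 | 0) has moves deadlocked
  s10 = 0 | 0 | 0 | (0\{a} + (0 + 0 + 0))\{b} has moves deadlocked
LTS(Q): 11 reachable states
  t0 = b.(0 | 0) | a.a.0 | (0\{a} + (0 + 0))\{b} + (b.(b.0 | (0 | 0)) + b.(0 | 0) | a.(0 + 0)) has moves =a=> t1, =a=> t2, =b=> t3, =b=> t4, =b=> t5
  t1 = b.(0 | 0) | (0 + 0) has moves =b=> t6
  t2 = b.(0 | 0) | a.0 | (0\{a} + (0 + 0))\{b} has moves =a=> t7, =b=> t8
  t3 = 0 | 0 | a.(0 + 0) has moves =a=> t6
  t4 = 0 | 0 | a.a.0 | (0\{a} + (0 + 0))\{b} has moves =a=> t8
  t5 = b.0 | (0 | 0) has moves =b=> t9
  t6 = 0 | 0 | (0 + 0) has moves deadlocked
  t7 = b.(0 | 0) | 0 | (0\{a} + (0 + 0))\{b} has moves =b=> t10
  t8 = 0 | 0 | a.0 | (0\{a} + (0 + 0))\{b} has moves =a=> t10
  t9 = 0 | (0 | 0) has moves deadlocked
  t10 = 0 | 0 | 0 | (0\{a} + (0 + 0))\{b} has moves deadlocked
Partition-refinement fixed point:
  B0 = {s0, t0}
  B1 = {s3, s8, t3, t8}
  B2 = {s10, s6, s9, t10, t6, t9}
  B3 = {s1, s5, s7, t1, t5, t7}
  B4 = {s4, t4}
  B5 = {s2, t2}
s0 ∈ B0, t0 ∈ B0 → same block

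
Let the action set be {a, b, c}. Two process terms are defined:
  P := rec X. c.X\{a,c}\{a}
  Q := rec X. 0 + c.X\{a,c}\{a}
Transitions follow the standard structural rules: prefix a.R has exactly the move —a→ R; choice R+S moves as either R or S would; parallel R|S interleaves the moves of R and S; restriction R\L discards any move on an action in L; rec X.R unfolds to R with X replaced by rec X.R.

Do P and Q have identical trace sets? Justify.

trace-equivalent

P's transition system — 2 states:
  s0 = rec X. c.X\{a,c}\{a} ⊢ =c=> s1
  s1 = (rec X. c.X\{a,c}\{a})\{a,c}\{a} ⊢ (no moves)
Q's transition system — 2 states:
  t0 = rec X. 0 + c.X\{a,c}\{a} ⊢ =c=> t1
  t1 = (rec X. 0 + c.X\{a,c}\{a})\{a,c}\{a} ⊢ (no moves)
Coarsest stable partition (strong bisimilarity classes):
  B0 = {s0, t0}
  B1 = {s1, t1}
s0 ∈ B0, t0 ∈ B0 → same block
Bisimilar ⇒ trace-equivalent.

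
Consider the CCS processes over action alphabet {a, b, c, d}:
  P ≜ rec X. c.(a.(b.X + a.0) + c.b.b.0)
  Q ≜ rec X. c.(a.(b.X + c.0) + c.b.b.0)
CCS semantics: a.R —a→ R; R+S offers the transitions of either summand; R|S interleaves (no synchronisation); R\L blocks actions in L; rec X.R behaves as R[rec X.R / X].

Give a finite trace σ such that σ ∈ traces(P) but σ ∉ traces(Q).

caa

Reachable graph of P (6 states):
  u0 = rec X. c.(a.(b.X + a.0) + c.b.b.0) | ··c··> u1
  u1 = a.(b.(rec X. c.(a.(b.X + a.0) + c.b.b.0)) + a.0) + c.b.b.0 | ··a··> u2, ··c··> u3
  u2 = b.(rec X. c.(a.(b.X + a.0) + c.b.b.0)) + a.0 | ··a··> u4, ··b··> u0
  u3 = b.b.0 | ··b··> u5
  u4 = 0 | ∅
  u5 = b.0 | ··b··> u4
Reachable graph of Q (6 states):
  v0 = rec X. c.(a.(b.X + c.0) + c.b.b.0) | ··c··> v1
  v1 = a.(b.(rec X. c.(a.(b.X + c.0) + c.b.b.0)) + c.0) + c.b.b.0 | ··a··> v2, ··c··> v3
  v2 = b.(rec X. c.(a.(b.X + c.0) + c.b.b.0)) + c.0 | ··b··> v0, ··c··> v4
  v3 = b.b.0 | ··b··> v5
  v4 = 0 | ∅
  v5 = b.0 | ··b··> v4
Executing caa from P (initial set {u0}):
  [1] c ⇒ {u1}
  [2] a ⇒ {u2}
  [3] a ⇒ {u4}
  ✓ P
Executing caa from Q (initial set {v0}):
  [1] c ⇒ {v1}
  [2] a ⇒ {v2}
  [3] a ⇒ ∅ (Q stuck)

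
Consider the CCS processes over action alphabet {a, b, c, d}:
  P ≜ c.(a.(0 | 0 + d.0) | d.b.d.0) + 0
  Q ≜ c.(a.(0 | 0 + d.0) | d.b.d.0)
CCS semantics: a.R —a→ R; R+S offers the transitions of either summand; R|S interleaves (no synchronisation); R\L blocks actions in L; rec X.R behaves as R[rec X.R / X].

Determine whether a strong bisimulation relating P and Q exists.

P's transition system — 13 states:
  s0 = c.(a.(0 | 0 + d.0) | d.b.d.0) + 0 → =c=> s1
  s1 = a.(0 | 0 + d.0) | d.b.d.0 → =a=> s2, =d=> s3
  s2 = (0 | 0 + d.0) | d.b.d.0 → =d=> s4, =d=> s5
  s3 = a.(0 | 0 + d.0) | b.d.0 → =a=> s4, =b=> s6
  s4 = (0 | 0 + d.0) | b.d.0 → =b=> s7, =d=> s8
  s5 = 0 | d.b.d.0 → =d=> s8
  s6 = a.(0 | 0 + d.0) | d.0 → =a=> s7, =d=> s9
  s7 = (0 | 0 + d.0) | d.0 → =d=> s10, =d=> s11
  s8 = 0 | b.d.0 → =b=> s11
  s9 = a.(0 | 0 + d.0) | 0 → =a=> s10
  s10 = (0 | 0 + d.0) | 0 → =d=> s12
  s11 = 0 | d.0 → =d=> s12
  s12 = 0 | 0 → (no moves)
Q's transition system — 13 states:
  t0 = c.(a.(0 | 0 + d.0) | d.b.d.0) → =c=> t1
  t1 = a.(0 | 0 + d.0) | d.b.d.0 → =a=> t2, =d=> t3
  t2 = (0 | 0 + d.0) | d.b.d.0 → =d=> t4, =d=> t5
  t3 = a.(0 | 0 + d.0) | b.d.0 → =a=> t4, =b=> t6
  t4 = (0 | 0 + d.0) | b.d.0 → =b=> t7, =d=> t8
  t5 = 0 | d.b.d.0 → =d=> t8
  t6 = a.(0 | 0 + d.0) | d.0 → =a=> t7, =d=> t9
  t7 = (0 | 0 + d.0) | d.0 → =d=> t10, =d=> t11
  t8 = 0 | b.d.0 → =b=> t11
  t9 = a.(0 | 0 + d.0) | 0 → =a=> t10
  t10 = (0 | 0 + d.0) | 0 → =d=> t12
  t11 = 0 | d.0 → =d=> t12
  t12 = 0 | 0 → (no moves)
Bisimilarity quotient blocks:
  B0 = {s0, t0}
  B1 = {s1, t1}
  B2 = {s2, t2}
  B3 = {s4, t4}
  B4 = {s8, t8}
  B5 = {s10, s11, t10, t11}
  B6 = {s12, t12}
  B7 = {s7, t7}
  B8 = {s5, t5}
  B9 = {s3, t3}
  B10 = {s6, t6}
  B11 = {s9, t9}
s0 ∈ B0, t0 ∈ B0 → same block

YES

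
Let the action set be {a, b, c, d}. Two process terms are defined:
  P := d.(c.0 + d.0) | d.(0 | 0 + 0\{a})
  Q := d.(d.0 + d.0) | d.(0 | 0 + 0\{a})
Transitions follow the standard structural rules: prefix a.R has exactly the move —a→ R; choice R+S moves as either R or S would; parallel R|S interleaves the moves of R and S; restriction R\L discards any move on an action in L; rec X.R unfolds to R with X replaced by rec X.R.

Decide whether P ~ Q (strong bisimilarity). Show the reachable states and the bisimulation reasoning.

LTS(P): 6 reachable states
  m0 = d.(c.0 + d.0) | d.(0 | 0 + 0\{a}) ⊢ --d--▸ m1, --d--▸ m2
  m1 = (c.0 + d.0) | d.(0 | 0 + 0\{a}) ⊢ --c--▸ m3, --d--▸ m3, --d--▸ m4
  m2 = d.(c.0 + d.0) | (0 | 0 + 0\{a}) ⊢ --d--▸ m4
  m3 = 0 | d.(0 | 0 + 0\{a}) ⊢ --d--▸ m5
  m4 = (c.0 + d.0) | (0 | 0 + 0\{a}) ⊢ --c--▸ m5, --d--▸ m5
  m5 = 0 | (0 | 0 + 0\{a}) ⊢ deadlocked
LTS(Q): 6 reachable states
  n0 = d.(d.0 + d.0) | d.(0 | 0 + 0\{a}) ⊢ --d--▸ n1, --d--▸ n2
  n1 = (d.0 + d.0) | d.(0 | 0 + 0\{a}) ⊢ --d--▸ n3, --d--▸ n4
  n2 = d.(d.0 + d.0) | (0 | 0 + 0\{a}) ⊢ --d--▸ n3
  n3 = (d.0 + d.0) | (0 | 0 + 0\{a}) ⊢ --d--▸ n5
  n4 = 0 | d.(0 | 0 + 0\{a}) ⊢ --d--▸ n5
  n5 = 0 | (0 | 0 + 0\{a}) ⊢ deadlocked
Bisimilarity quotient blocks:
  B0 = {m0}
  B1 = {m2}
  B2 = {m4}
  B3 = {m5, n5}
  B4 = {m1}
  B5 = {m3, n3, n4}
  B6 = {n0}
  B7 = {n1, n2}
m0 ∈ B0, n0 ∈ B6 → different blocks

NO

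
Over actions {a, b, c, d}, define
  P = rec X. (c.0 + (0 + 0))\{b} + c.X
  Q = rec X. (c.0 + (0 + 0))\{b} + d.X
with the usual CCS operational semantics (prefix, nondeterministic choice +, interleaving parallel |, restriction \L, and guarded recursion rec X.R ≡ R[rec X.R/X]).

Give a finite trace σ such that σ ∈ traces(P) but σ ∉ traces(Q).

P's transition system — 2 states:
  m0 = rec X. (c.0 + (0 + 0))\{b} + c.X ⊢ —c→ m0, —c→ m1
  m1 = 0\{b} ⊢ ·
Q's transition system — 2 states:
  n0 = rec X. (c.0 + (0 + 0))\{b} + d.X ⊢ —c→ n1, —d→ n0
  n1 = 0\{b} ⊢ ·
Trace ⟨cc⟩ through P, begin at {m0}:
  step 1 (c): {m0, m1}
  step 2 (c): {m0, m1}
  ✓ P
Trace ⟨cc⟩ through Q, begin at {n0}:
  step 1 (c): {n1}
  step 2 (c): ∅ (Q stuck)

cc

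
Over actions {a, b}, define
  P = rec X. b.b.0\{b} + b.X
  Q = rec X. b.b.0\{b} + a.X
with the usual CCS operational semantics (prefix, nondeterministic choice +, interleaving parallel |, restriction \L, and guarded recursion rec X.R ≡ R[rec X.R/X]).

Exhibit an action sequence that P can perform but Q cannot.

Reachable graph of P (3 states):
  m0 = rec X. b.b.0\{b} + b.X ⊢ -b-> m0, -b-> m1
  m1 = b.0\{b} ⊢ -b-> m2
  m2 = 0\{b} ⊢ ∅
Reachable graph of Q (3 states):
  n0 = rec X. b.b.0\{b} + a.X ⊢ -a-> n0, -b-> n1
  n1 = b.0\{b} ⊢ -b-> n2
  n2 = 0\{b} ⊢ ∅
Executing bbb from P (initial set {m0}):
  [1] b ⇒ {m0, m1}
  [2] b ⇒ {m0, m1, m2}
  [3] b ⇒ {m0, m1, m2}
  — P admits the full trace.
Executing bbb from Q (initial set {n0}):
  [1] b ⇒ {n1}
  [2] b ⇒ {n2}
  [3] b ⇒ ∅  — Q cannot continue

bbb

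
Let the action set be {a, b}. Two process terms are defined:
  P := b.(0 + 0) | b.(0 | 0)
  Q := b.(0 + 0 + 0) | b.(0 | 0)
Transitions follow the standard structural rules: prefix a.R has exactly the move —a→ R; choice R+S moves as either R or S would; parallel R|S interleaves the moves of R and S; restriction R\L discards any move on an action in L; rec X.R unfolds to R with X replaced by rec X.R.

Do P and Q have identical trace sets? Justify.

trace-equivalent

Reachable graph of P (4 states):
  u0 = b.(0 + 0) | b.(0 | 0) has moves ··b··> u1, ··b··> u2
  u1 = (0 + 0) | b.(0 | 0) has moves ··b··> u3
  u2 = b.(0 + 0) | (0 | 0) has moves ··b··> u3
  u3 = (0 + 0) | (0 | 0) has moves ∅
Reachable graph of Q (4 states):
  v0 = b.(0 + 0 + 0) | b.(0 | 0) has moves ··b··> v1, ··b··> v2
  v1 = (0 + 0 + 0) | b.(0 | 0) has moves ··b··> v3
  v2 = b.(0 + 0 + 0) | (0 | 0) has moves ··b··> v3
  v3 = (0 + 0 + 0) | (0 | 0) has moves ∅
Bisimilarity quotient blocks:
  B0 = {u0, v0}
  B1 = {u1, u2, v1, v2}
  B2 = {u3, v3}
u0 ∈ B0, v0 ∈ B0 → same block
Bisimilar ⇒ trace-equivalent.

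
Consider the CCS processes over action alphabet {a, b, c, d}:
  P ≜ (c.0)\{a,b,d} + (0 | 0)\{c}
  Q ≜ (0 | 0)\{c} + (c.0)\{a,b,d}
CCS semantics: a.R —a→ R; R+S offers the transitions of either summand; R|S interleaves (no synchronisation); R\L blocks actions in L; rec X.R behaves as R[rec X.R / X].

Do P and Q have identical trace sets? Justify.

P's transition system — 2 states:
  p0 = (c.0)\{a,b,d} + (0 | 0)\{c} :: =c=> p1
  p1 = 0\{a,b,d} :: deadlocked
Q's transition system — 2 states:
  q0 = (0 | 0)\{c} + (c.0)\{a,b,d} :: =c=> q1
  q1 = 0\{a,b,d} :: deadlocked
Bisimilarity quotient blocks:
  B0 = {p0, q0}
  B1 = {p1, q1}
p0 ∈ B0, q0 ∈ B0 → same block
Bisimilar ⇒ trace-equivalent.

traces(P) = traces(Q)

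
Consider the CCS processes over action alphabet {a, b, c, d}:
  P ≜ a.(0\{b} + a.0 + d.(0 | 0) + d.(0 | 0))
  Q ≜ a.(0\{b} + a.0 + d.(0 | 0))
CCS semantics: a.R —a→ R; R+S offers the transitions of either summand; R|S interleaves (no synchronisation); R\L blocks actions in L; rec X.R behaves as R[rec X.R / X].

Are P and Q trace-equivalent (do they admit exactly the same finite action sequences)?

traces(P) = traces(Q)

LTS(P): 4 reachable states
  u0 = a.(0\{b} + a.0 + d.(0 | 0) + d.(0 | 0)) :: -a-> u1
  u1 = 0\{b} + a.0 + d.(0 | 0) + d.(0 | 0) :: -a-> u2, -d-> u3
  u2 = 0 :: ·
  u3 = 0 | 0 :: ·
LTS(Q): 4 reachable states
  v0 = a.(0\{b} + a.0 + d.(0 | 0)) :: -a-> v1
  v1 = 0\{b} + a.0 + d.(0 | 0) :: -a-> v2, -d-> v3
  v2 = 0 :: ·
  v3 = 0 | 0 :: ·
Partition-refinement fixed point:
  B0 = {u0, v0}
  B1 = {u1, v1}
  B2 = {u2, u3, v2, v3}
u0 ∈ B0, v0 ∈ B0 → same block
Bisimilar ⇒ trace-equivalent.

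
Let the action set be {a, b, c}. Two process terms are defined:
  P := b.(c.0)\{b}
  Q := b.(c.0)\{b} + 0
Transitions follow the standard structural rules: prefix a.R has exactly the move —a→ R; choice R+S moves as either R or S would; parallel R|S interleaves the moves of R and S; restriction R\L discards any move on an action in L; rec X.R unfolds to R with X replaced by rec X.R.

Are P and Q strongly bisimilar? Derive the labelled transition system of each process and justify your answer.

P's transition system — 3 states:
  u0 = b.(c.0)\{b} ⊢ --b--▸ u1
  u1 = (c.0)\{b} ⊢ --c--▸ u2
  u2 = 0\{b} ⊢ ∅
Q's transition system — 3 states:
  v0 = b.(c.0)\{b} + 0 ⊢ --b--▸ v1
  v1 = (c.0)\{b} ⊢ --c--▸ v2
  v2 = 0\{b} ⊢ ∅
Coarsest stable partition (strong bisimilarity classes):
  B0 = {u0, v0}
  B1 = {u1, v1}
  B2 = {u2, v2}
u0 ∈ B0, v0 ∈ B0 → same block

P ~ Q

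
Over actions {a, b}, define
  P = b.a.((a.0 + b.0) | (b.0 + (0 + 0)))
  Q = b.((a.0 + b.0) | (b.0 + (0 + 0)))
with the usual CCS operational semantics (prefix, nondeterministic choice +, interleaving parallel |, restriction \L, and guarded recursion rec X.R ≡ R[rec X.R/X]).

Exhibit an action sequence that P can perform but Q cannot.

Reachable graph of P (6 states):
  p0 = b.a.((a.0 + b.0) | (b.0 + (0 + 0))) has moves =b=> p1
  p1 = a.((a.0 + b.0) | (b.0 + (0 + 0))) has moves =a=> p2
  p2 = (a.0 + b.0) | (b.0 + (0 + 0)) has moves =a=> p3, =b=> p3, =b=> p4
  p3 = 0 | (b.0 + (0 + 0)) has moves =b=> p5
  p4 = (a.0 + b.0) | 0 has moves =a=> p5, =b=> p5
  p5 = 0 | 0 has moves ·
Reachable graph of Q (5 states):
  q0 = b.((a.0 + b.0) | (b.0 + (0 + 0))) has moves =b=> q1
  q1 = (a.0 + b.0) | (b.0 + (0 + 0)) has moves =a=> q2, =b=> q2, =b=> q3
  q2 = 0 | (b.0 + (0 + 0)) has moves =b=> q4
  q3 = (a.0 + b.0) | 0 has moves =a=> q4, =b=> q4
  q4 = 0 | 0 has moves ·
Trace ⟨baa⟩ through P, begin at {p0}:
  after b @ step 1: {p1}
  after a @ step 2: {p2}
  after a @ step 3: {p3}
  P completes σ.
Trace ⟨baa⟩ through Q, begin at {q0}:
  after b @ step 1: {q1}
  after a @ step 2: {q2}
  after a @ step 3: no successor for Q

baa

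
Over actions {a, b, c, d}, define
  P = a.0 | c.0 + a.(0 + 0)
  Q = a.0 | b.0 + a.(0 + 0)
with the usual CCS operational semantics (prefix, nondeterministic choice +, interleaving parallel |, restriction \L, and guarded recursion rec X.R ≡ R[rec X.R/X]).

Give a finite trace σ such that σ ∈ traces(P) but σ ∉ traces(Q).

c

Reachable graph of P (5 states):
  m0 = a.0 | c.0 + a.(0 + 0) has moves —a→ m1, —a→ m2, —c→ m3
  m1 = 0 + 0 has moves deadlocked
  m2 = 0 | c.0 has moves —c→ m4
  m3 = a.0 | 0 has moves —a→ m4
  m4 = 0 | 0 has moves deadlocked
Reachable graph of Q (5 states):
  n0 = a.0 | b.0 + a.(0 + 0) has moves —a→ n1, —a→ n2, —b→ n3
  n1 = 0 + 0 has moves deadlocked
  n2 = 0 | b.0 has moves —b→ n4
  n3 = a.0 | 0 has moves —a→ n4
  n4 = 0 | 0 has moves deadlocked
Run σ = ⟨c⟩ on P: start {m0}
  [1] c ⇒ {m3}
  P completes σ.
Run σ = ⟨c⟩ on Q: start {n0}
  [1] c ⇒ ∅  — Q cannot continue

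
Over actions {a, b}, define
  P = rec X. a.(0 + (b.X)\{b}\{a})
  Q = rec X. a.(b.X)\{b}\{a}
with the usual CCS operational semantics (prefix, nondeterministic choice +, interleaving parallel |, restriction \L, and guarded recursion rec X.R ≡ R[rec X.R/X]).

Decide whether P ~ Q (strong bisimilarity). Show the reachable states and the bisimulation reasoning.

P ~ Q

LTS(P): 2 reachable states
  m0 = rec X. a.(0 + (b.X)\{b}\{a}) | --a--▸ m1
  m1 = 0 + (b.(rec X. a.(0 + (b.X)\{b}\{a})))\{b}\{a} | ∅
LTS(Q): 2 reachable states
  n0 = rec X. a.(b.X)\{b}\{a} | --a--▸ n1
  n1 = (b.(rec X. a.(b.X)\{b}\{a}))\{b}\{a} | ∅
Partition-refinement fixed point:
  B0 = {m0, n0}
  B1 = {m1, n1}
m0 ∈ B0, n0 ∈ B0 → same block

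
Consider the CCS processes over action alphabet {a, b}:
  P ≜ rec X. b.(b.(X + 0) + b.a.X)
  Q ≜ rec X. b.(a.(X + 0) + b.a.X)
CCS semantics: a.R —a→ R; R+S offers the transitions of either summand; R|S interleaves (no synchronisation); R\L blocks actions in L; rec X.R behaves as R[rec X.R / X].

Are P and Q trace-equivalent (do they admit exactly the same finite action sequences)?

trace-distinct — witness ⟨bbb⟩

LTS(P): 4 reachable states
  m0 = rec X. b.(b.(X + 0) + b.a.X) :: —b→ m1
  m1 = b.((rec X. b.(b.(X + 0) + b.a.X)) + 0) + b.a.(rec X. b.(b.(X + 0) + b.a.X)) :: —b→ m2, —b→ m3
  m2 = (rec X. b.(b.(X + 0) + b.a.X)) + 0 :: —b→ m1
  m3 = a.(rec X. b.(b.(X + 0) + b.a.X)) :: —a→ m0
LTS(Q): 4 reachable states
  n0 = rec X. b.(a.(X + 0) + b.a.X) :: —b→ n1
  n1 = a.((rec X. b.(a.(X + 0) + b.a.X)) + 0) + b.a.(rec X. b.(a.(X + 0) + b.a.X)) :: —a→ n2, —b→ n3
  n2 = (rec X. b.(a.(X + 0) + b.a.X)) + 0 :: —b→ n1
  n3 = a.(rec X. b.(a.(X + 0) + b.a.X)) :: —a→ n0
Executing bbb from P (initial set {m0}):
  step 1 (b): {m1}
  step 2 (b): {m2, m3}
  step 3 (b): {m1}
  ✓ P
Executing bbb from Q (initial set {n0}):
  step 1 (b): {n1}
  step 2 (b): {n3}
  step 3 (b): ∅ (Q stuck)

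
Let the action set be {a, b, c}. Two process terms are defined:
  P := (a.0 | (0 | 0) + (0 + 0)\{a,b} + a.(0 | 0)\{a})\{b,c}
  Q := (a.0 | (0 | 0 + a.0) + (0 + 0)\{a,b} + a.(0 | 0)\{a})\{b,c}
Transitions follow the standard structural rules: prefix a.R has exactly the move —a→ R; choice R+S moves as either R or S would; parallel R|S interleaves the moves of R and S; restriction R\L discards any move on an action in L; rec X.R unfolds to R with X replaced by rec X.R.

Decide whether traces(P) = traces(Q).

P's transition system — 3 states:
  s0 = (a.0 | (0 | 0) + (0 + 0)\{a,b} + a.(0 | 0)\{a})\{b,c} ⊢ ··a··> s1, ··a··> s2
  s1 = (0 | (0 | 0))\{b,c} ⊢ ·
  s2 = (0 | 0)\{a}\{b,c} ⊢ ·
Q's transition system — 5 states:
  t0 = (a.0 | (0 | 0 + a.0) + (0 + 0)\{a,b} + a.(0 | 0)\{a})\{b,c} ⊢ ··a··> t1, ··a··> t2, ··a··> t3
  t1 = (0 | (0 | 0 + a.0))\{b,c} ⊢ ··a··> t4
  t2 = (0 | 0)\{a}\{b,c} ⊢ ·
  t3 = (a.0 | 0)\{b,c} ⊢ ··a··> t4
  t4 = (0 | 0)\{b,c} ⊢ ·
Trace ⟨aa⟩ through Q, begin at {t0}:
  step 1 (a): {t1, t2, t3}
  step 2 (a): {t4}
  ✓ Q
Trace ⟨aa⟩ through P, begin at {s0}:
  step 1 (a): {s1, s2}
  step 2 (a): ∅ (P stuck)

trace-distinct — witness ⟨aa⟩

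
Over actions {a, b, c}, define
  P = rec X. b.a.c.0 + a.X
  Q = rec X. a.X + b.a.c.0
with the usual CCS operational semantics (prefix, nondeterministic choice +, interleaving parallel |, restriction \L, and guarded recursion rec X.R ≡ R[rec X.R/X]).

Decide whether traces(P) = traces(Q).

trace-equivalent

Reachable graph of P (4 states):
  u0 = rec X. b.a.c.0 + a.X has moves —a→ u0, —b→ u1
  u1 = a.c.0 has moves —a→ u2
  u2 = c.0 has moves —c→ u3
  u3 = 0 has moves ·
Reachable graph of Q (4 states):
  v0 = rec X. a.X + b.a.c.0 has moves —a→ v0, —b→ v1
  v1 = a.c.0 has moves —a→ v2
  v2 = c.0 has moves —c→ v3
  v3 = 0 has moves ·
Coarsest stable partition (strong bisimilarity classes):
  B0 = {u0, v0}
  B1 = {u1, v1}
  B2 = {u2, v2}
  B3 = {u3, v3}
u0 ∈ B0, v0 ∈ B0 → same block
Bisimilar ⇒ trace-equivalent.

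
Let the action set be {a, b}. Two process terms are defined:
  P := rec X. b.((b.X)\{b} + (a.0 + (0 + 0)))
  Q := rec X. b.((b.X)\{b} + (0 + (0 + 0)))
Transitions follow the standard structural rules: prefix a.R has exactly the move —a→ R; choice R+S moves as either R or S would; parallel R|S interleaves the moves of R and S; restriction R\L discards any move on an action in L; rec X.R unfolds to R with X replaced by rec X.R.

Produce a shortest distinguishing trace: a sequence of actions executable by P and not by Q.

ba

P's transition system — 3 states:
  p0 = rec X. b.((b.X)\{b} + (a.0 + (0 + 0))) ⊢ -b-> p1
  p1 = (b.(rec X. b.((b.X)\{b} + (a.0 + (0 + 0)))))\{b} + (a.0 + (0 + 0)) ⊢ -a-> p2
  p2 = 0 ⊢ ∅
Q's transition system — 2 states:
  q0 = rec X. b.((b.X)\{b} + (0 + (0 + 0))) ⊢ -b-> q1
  q1 = (b.(rec X. b.((b.X)\{b} + (0 + (0 + 0)))))\{b} + (0 + (0 + 0)) ⊢ ∅
Trace ⟨ba⟩ through P, begin at {p0}:
  [1] b ⇒ {p1}
  [2] a ⇒ {p2}
  — P admits the full trace.
Trace ⟨ba⟩ through Q, begin at {q0}:
  [1] b ⇒ {q1}
  [2] a ⇒ no successor for Q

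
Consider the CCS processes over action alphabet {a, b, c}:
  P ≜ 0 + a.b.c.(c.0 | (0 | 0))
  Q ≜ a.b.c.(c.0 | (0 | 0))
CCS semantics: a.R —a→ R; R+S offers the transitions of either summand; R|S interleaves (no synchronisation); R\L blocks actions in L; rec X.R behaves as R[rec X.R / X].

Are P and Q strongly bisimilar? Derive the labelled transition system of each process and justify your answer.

LTS(P): 5 reachable states
  m0 = 0 + a.b.c.(c.0 | (0 | 0)) :: -a-> m1
  m1 = b.c.(c.0 | (0 | 0)) :: -b-> m2
  m2 = c.(c.0 | (0 | 0)) :: -c-> m3
  m3 = c.0 | (0 | 0) :: -c-> m4
  m4 = 0 | (0 | 0) :: deadlocked
LTS(Q): 5 reachable states
  n0 = a.b.c.(c.0 | (0 | 0)) :: -a-> n1
  n1 = b.c.(c.0 | (0 | 0)) :: -b-> n2
  n2 = c.(c.0 | (0 | 0)) :: -c-> n3
  n3 = c.0 | (0 | 0) :: -c-> n4
  n4 = 0 | (0 | 0) :: deadlocked
Partition-refinement fixed point:
  B0 = {m0, n0}
  B1 = {m1, n1}
  B2 = {m2, n2}
  B3 = {m3, n3}
  B4 = {m4, n4}
m0 ∈ B0, n0 ∈ B0 → same block

YES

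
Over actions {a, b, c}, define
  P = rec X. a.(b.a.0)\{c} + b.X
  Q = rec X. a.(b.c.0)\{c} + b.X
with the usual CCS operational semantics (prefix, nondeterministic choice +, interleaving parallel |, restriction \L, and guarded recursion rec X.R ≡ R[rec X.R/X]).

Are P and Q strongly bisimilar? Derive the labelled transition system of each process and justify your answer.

P's transition system — 4 states:
  s0 = rec X. a.(b.a.0)\{c} + b.X ⊢ --a--▸ s1, --b--▸ s0
  s1 = (b.a.0)\{c} ⊢ --b--▸ s2
  s2 = (a.0)\{c} ⊢ --a--▸ s3
  s3 = 0\{c} ⊢ ·
Q's transition system — 3 states:
  t0 = rec X. a.(b.c.0)\{c} + b.X ⊢ --a--▸ t1, --b--▸ t0
  t1 = (b.c.0)\{c} ⊢ --b--▸ t2
  t2 = (c.0)\{c} ⊢ ·
Coarsest stable partition (strong bisimilarity classes):
  B0 = {s0}
  B1 = {s1}
  B2 = {s2}
  B3 = {s3, t2}
  B4 = {t0}
  B5 = {t1}
s0 ∈ B0, t0 ∈ B4 → different blocks

not bisimilar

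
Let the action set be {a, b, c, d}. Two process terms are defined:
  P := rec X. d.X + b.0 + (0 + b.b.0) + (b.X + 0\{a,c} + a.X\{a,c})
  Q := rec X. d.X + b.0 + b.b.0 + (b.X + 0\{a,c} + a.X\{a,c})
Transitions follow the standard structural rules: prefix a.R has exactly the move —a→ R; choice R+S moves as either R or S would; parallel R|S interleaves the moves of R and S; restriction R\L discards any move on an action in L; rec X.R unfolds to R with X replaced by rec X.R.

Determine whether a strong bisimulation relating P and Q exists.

P ~ Q

Reachable graph of P (6 states):
  u0 = rec X. d.X + b.0 + (0 + b.b.0) + (b.X + 0\{a,c} + a.X\{a,c}) :: —a→ u1, —b→ u0, —b→ u2, —b→ u3, —d→ u0
  u1 = (rec X. d.X + b.0 + (0 + b.b.0) + (b.X + 0\{a,c} + a.X\{a,c}))\{a,c} :: —b→ u1, —b→ u4, —b→ u5, —d→ u1
  u2 = 0 :: ·
  u3 = b.0 :: —b→ u2
  u4 = (b.0)\{a,c} :: —b→ u5
  u5 = 0\{a,c} :: ·
Reachable graph of Q (6 states):
  v0 = rec X. d.X + b.0 + b.b.0 + (b.X + 0\{a,c} + a.X\{a,c}) :: —a→ v1, —b→ v0, —b→ v2, —b→ v3, —d→ v0
  v1 = (rec X. d.X + b.0 + b.b.0 + (b.X + 0\{a,c} + a.X\{a,c}))\{a,c} :: —b→ v1, —b→ v4, —b→ v5, —d→ v1
  v2 = 0 :: ·
  v3 = b.0 :: —b→ v2
  v4 = (b.0)\{a,c} :: —b→ v5
  v5 = 0\{a,c} :: ·
Bisimilarity quotient blocks:
  B0 = {u0, v0}
  B1 = {u3, u4, v3, v4}
  B2 = {u2, u5, v2, v5}
  B3 = {u1, v1}
u0 ∈ B0, v0 ∈ B0 → same block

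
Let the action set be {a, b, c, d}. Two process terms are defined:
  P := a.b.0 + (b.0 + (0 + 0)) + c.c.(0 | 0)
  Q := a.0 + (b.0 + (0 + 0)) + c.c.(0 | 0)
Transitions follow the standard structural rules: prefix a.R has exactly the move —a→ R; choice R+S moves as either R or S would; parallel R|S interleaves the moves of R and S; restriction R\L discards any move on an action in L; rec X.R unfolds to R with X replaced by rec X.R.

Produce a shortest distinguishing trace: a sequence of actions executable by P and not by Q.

ab

P's transition system — 5 states:
  u0 = a.b.0 + (b.0 + (0 + 0)) + c.c.(0 | 0) ⊢ —a→ u1, —b→ u2, —c→ u3
  u1 = b.0 ⊢ —b→ u2
  u2 = 0 ⊢ stopped
  u3 = c.(0 | 0) ⊢ —c→ u4
  u4 = 0 | 0 ⊢ stopped
Q's transition system — 4 states:
  v0 = a.0 + (b.0 + (0 + 0)) + c.c.(0 | 0) ⊢ —a→ v1, —b→ v1, —c→ v2
  v1 = 0 ⊢ stopped
  v2 = c.(0 | 0) ⊢ —c→ v3
  v3 = 0 | 0 ⊢ stopped
Executing ab from P (initial set {u0}):
  step 1 (a): {u1}
  step 2 (b): {u2}
  ✓ P
Executing ab from Q (initial set {v0}):
  step 1 (a): {v1}
  step 2 (b): ∅ (Q stuck)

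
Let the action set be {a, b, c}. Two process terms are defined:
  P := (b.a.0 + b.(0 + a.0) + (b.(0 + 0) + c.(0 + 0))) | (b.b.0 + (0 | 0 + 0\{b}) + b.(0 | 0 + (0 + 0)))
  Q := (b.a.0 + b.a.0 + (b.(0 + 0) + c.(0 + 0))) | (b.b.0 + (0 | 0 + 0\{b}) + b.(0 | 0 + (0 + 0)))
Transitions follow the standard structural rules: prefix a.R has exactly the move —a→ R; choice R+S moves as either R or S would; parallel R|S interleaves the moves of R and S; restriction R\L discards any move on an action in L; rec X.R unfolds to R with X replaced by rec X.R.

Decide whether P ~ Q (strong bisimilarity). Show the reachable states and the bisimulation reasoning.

LTS(P): 20 reachable states
  p0 = (b.a.0 + b.(0 + a.0) + (b.(0 + 0) + c.(0 + 0))) | (b.b.0 + (0 | 0 + 0\{b}) + b.(0 | 0 + (0 + 0))) :: ··b··> p1, ··b··> p2, ··b··> p3, ··b··> p4, ··b··> p5, ··c··> p1
  p1 = (0 + 0) | (b.b.0 + (0 | 0 + 0\{b}) + b.(0 | 0 + (0 + 0))) :: ··b··> p6, ··b··> p7
  p2 = (0 + a.0) | (b.b.0 + (0 | 0 + 0\{b}) + b.(0 | 0 + (0 + 0))) :: ··a··> p8, ··b··> p10, ··b··> p9
  p3 = (b.a.0 + b.(0 + a.0) + (b.(0 + 0) + c.(0 + 0))) | (0 | 0 + (0 + 0)) :: ··b··> p11, ··b··> p6, ··b··> p9, ··c··> p6
  p4 = (b.a.0 + b.(0 + a.0) + (b.(0 + 0) + c.(0 + 0))) | b.0 :: ··b··> p10, ··b··> p12, ··b··> p13, ··b··> p7, ··c··> p7
  p5 = a.0 | (b.b.0 + (0 | 0 + 0\{b}) + b.(0 | 0 + (0 + 0))) :: ··a··> p8, ··b··> p11, ··b··> p13
  p6 = (0 + 0) | (0 | 0 + (0 + 0)) :: (no moves)
  p7 = (0 + 0) | b.0 :: ··b··> p14
  p8 = 0 | (b.b.0 + (0 | 0 + 0\{b}) + b.(0 | 0 + (0 + 0))) :: ··b··> p15, ··b··> p16
  p9 = (0 + a.0) | (0 | 0 + (0 + 0)) :: ··a··> p15
  p10 = (0 + a.0) | b.0 :: ··a··> p16, ··b··> p17
  p11 = a.0 | (0 | 0 + (0 + 0)) :: ··a··> p15
  p12 = (b.a.0 + b.(0 + a.0) + (b.(0 + 0) + c.(0 + 0))) | 0 :: ··b··> p14, ··b··> p17, ··b··> p18, ··c··> p14
  p13 = a.0 | b.0 :: ··a··> p16, ··b··> p18
  p14 = (0 + 0) | 0 :: (no moves)
  p15 = 0 | (0 | 0 + (0 + 0)) :: (no moves)
  p16 = 0 | b.0 :: ··b··> p19
  p17 = (0 + a.0) | 0 :: ··a··> p19
  p18 = a.0 | 0 :: ··a··> p19
  p19 = 0 | 0 :: (no moves)
LTS(Q): 16 reachable states
  q0 = (b.a.0 + b.a.0 + (b.(0 + 0) + c.(0 + 0))) | (b.b.0 + (0 | 0 + 0\{b}) + b.(0 | 0 + (0 + 0))) :: ··b··> q1, ··b··> q2, ··b··> q3, ··b··> q4, ··c··> q1
  q1 = (0 + 0) | (b.b.0 + (0 | 0 + 0\{b}) + b.(0 | 0 + (0 + 0))) :: ··b··> q5, ··b··> q6
  q2 = (b.a.0 + b.a.0 + (b.(0 + 0) + c.(0 + 0))) | (0 | 0 + (0 + 0)) :: ··b··> q5, ··b··> q7, ··c··> q5
  q3 = (b.a.0 + b.a.0 + (b.(0 + 0) + c.(0 + 0))) | b.0 :: ··b··> q6, ··b··> q8, ··b··> q9, ··c··> q6
  q4 = a.0 | (b.b.0 + (0 | 0 + 0\{b}) + b.(0 | 0 + (0 + 0))) :: ··a··> q10, ··b··> q7, ··b··> q9
  q5 = (0 + 0) | (0 | 0 + (0 + 0)) :: (no moves)
  q6 = (0 + 0) | b.0 :: ··b··> q11
  q7 = a.0 | (0 | 0 + (0 + 0)) :: ··a··> q12
  q8 = (b.a.0 + b.a.0 + (b.(0 + 0) + c.(0 + 0))) | 0 :: ··b··> q11, ··b··> q13, ··c··> q11
  q9 = a.0 | b.0 :: ··a··> q14, ··b··> q13
  q10 = 0 | (b.b.0 + (0 | 0 + 0\{b}) + b.(0 | 0 + (0 + 0))) :: ··b··> q12, ··b··> q14
  q11 = (0 + 0) | 0 :: (no moves)
  q12 = 0 | (0 | 0 + (0 + 0)) :: (no moves)
  q13 = a.0 | 0 :: ··a··> q15
  q14 = 0 | b.0 :: ··b··> q15
  q15 = 0 | 0 :: (no moves)
Coarsest stable partition (strong bisimilarity classes):
  B0 = {p0, q0}
  B1 = {p1, p8, q1, q10}
  B2 = {p14, p15, p19, p6, q11, q12, q15, q5}
  B3 = {p16, p7, q14, q6}
  B4 = {p2, p5, q4}
  B5 = {p10, p13, q9}
  B6 = {p11, p17, p18, p9, q13, q7}
  B7 = {p12, p3, q2, q8}
  B8 = {p4, q3}
p0 ∈ B0, q0 ∈ B0 → same block

YES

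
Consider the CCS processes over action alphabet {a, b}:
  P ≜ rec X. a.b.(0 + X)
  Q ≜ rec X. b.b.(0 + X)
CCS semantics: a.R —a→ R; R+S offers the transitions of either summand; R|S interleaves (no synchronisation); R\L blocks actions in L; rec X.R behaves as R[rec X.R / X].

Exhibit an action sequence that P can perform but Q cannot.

a

Reachable graph of P (3 states):
  m0 = rec X. a.b.(0 + X) → --a--▸ m1
  m1 = b.(0 + (rec X. a.b.(0 + X))) → --b--▸ m2
  m2 = 0 + (rec X. a.b.(0 + X)) → --a--▸ m1
Reachable graph of Q (3 states):
  n0 = rec X. b.b.(0 + X) → --b--▸ n1
  n1 = b.(0 + (rec X. b.b.(0 + X))) → --b--▸ n2
  n2 = 0 + (rec X. b.b.(0 + X)) → --b--▸ n1
Trace ⟨a⟩ through P, begin at {m0}:
  after a @ step 1: {m1}
  P completes σ.
Trace ⟨a⟩ through Q, begin at {n0}:
  after a @ step 1: no successor for Q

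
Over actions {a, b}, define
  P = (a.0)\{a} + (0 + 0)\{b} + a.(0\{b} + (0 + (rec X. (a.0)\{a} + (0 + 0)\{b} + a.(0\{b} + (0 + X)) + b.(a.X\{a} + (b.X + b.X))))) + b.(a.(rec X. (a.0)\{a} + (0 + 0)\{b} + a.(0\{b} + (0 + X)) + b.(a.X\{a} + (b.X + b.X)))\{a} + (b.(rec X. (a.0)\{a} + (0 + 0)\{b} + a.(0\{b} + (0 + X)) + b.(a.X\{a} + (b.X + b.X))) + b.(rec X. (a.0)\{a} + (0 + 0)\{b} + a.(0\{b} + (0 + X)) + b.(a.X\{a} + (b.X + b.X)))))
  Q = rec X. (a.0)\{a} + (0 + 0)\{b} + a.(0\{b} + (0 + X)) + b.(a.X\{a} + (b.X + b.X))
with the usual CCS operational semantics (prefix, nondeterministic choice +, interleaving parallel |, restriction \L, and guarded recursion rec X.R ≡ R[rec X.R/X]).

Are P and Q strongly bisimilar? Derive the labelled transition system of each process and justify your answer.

LTS(P): 6 reachable states
  p0 = (a.0)\{a} + (0 + 0)\{b} + a.(0\{b} + (0 + (rec X. (a.0)\{a} + (0 + 0)\{b} + a.(0\{b} + (0 + X)) + b.(a.X\{a} + (b.X + b.X))))) + b.(a.(rec X. (a.0)\{a} + (0 + 0)\{b} + a.(0\{b} + (0 + X)) + b.(a.X\{a} + (b.X + b.X)))\{a} + (b.(rec X. (a.0)\{a} + (0 + 0)\{b} + a.(0\{b} + (0 + X)) + b.(a.X\{a} + (b.X + b.X))) + b.(rec X. (a.0)\{a} + (0 + 0)\{b} + a.(0\{b} + (0 + X)) + b.(a.X\{a} + (b.X + b.X))))) | ··a··> p1, ··b··> p2
  p1 = 0\{b} + (0 + (rec X. (a.0)\{a} + (0 + 0)\{b} + a.(0\{b} + (0 + X)) + b.(a.X\{a} + (b.X + b.X)))) | ··a··> p1, ··b··> p2
  p2 = a.(rec X. (a.0)\{a} + (0 + 0)\{b} + a.(0\{b} + (0 + X)) + b.(a.X\{a} + (b.X + b.X)))\{a} + (b.(rec X. (a.0)\{a} + (0 + 0)\{b} + a.(0\{b} + (0 + X)) + b.(a.X\{a} + (b.X + b.X))) + b.(rec X. (a.0)\{a} + (0 + 0)\{b} + a.(0\{b} + (0 + X)) + b.(a.X\{a} + (b.X + b.X)))) | ··a··> p3, ··b··> p4
  p3 = (rec X. (a.0)\{a} + (0 + 0)\{b} + a.(0\{b} + (0 + X)) + b.(a.X\{a} + (b.X + b.X)))\{a} | ··b··> p5
  p4 = rec X. (a.0)\{a} + (0 + 0)\{b} + a.(0\{b} + (0 + X)) + b.(a.X\{a} + (b.X + b.X)) | ··a··> p1, ··b··> p2
  p5 = (a.(rec X. (a.0)\{a} + (0 + 0)\{b} + a.(0\{b} + (0 + X)) + b.(a.X\{a} + (b.X + b.X)))\{a} + (b.(rec X. (a.0)\{a} + (0 + 0)\{b} + a.(0\{b} + (0 + X)) + b.(a.X\{a} + (b.X + b.X))) + b.(rec X. (a.0)\{a} + (0 + 0)\{b} + a.(0\{b} + (0 + X)) + b.(a.X\{a} + (b.X + b.X)))))\{a} | ··b··> p3
LTS(Q): 5 reachable states
  q0 = rec X. (a.0)\{a} + (0 + 0)\{b} + a.(0\{b} + (0 + X)) + b.(a.X\{a} + (b.X + b.X)) | ··a··> q1, ··b··> q2
  q1 = 0\{b} + (0 + (rec X. (a.0)\{a} + (0 + 0)\{b} + a.(0\{b} + (0 + X)) + b.(a.X\{a} + (b.X + b.X)))) | ··a··> q1, ··b··> q2
  q2 = a.(rec X. (a.0)\{a} + (0 + 0)\{b} + a.(0\{b} + (0 + X)) + b.(a.X\{a} + (b.X + b.X)))\{a} + (b.(rec X. (a.0)\{a} + (0 + 0)\{b} + a.(0\{b} + (0 + X)) + b.(a.X\{a} + (b.X + b.X))) + b.(rec X. (a.0)\{a} + (0 + 0)\{b} + a.(0\{b} + (0 + X)) + b.(a.X\{a} + (b.X + b.X)))) | ··a··> q3, ··b··> q0
  q3 = (rec X. (a.0)\{a} + (0 + 0)\{b} + a.(0\{b} + (0 + X)) + b.(a.X\{a} + (b.X + b.X)))\{a} | ··b··> q4
  q4 = (a.(rec X. (a.0)\{a} + (0 + 0)\{b} + a.(0\{b} + (0 + X)) + b.(a.X\{a} + (b.X + b.X)))\{a} + (b.(rec X. (a.0)\{a} + (0 + 0)\{b} + a.(0\{b} + (0 + X)) + b.(a.X\{a} + (b.X + b.X))) + b.(rec X. (a.0)\{a} + (0 + 0)\{b} + a.(0\{b} + (0 + X)) + b.(a.X\{a} + (b.X + b.X)))))\{a} | ··b··> q3
Bisimilarity quotient blocks:
  B0 = {p0, p1, p4, q0, q1}
  B1 = {p2, q2}
  B2 = {p3, p5, q3, q4}
p0 ∈ B0, q0 ∈ B0 → same block

P ~ Q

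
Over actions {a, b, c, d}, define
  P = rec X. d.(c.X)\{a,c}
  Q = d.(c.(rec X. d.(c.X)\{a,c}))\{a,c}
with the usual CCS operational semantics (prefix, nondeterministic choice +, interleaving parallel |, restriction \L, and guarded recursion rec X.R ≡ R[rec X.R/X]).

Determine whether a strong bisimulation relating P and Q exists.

YES

P's transition system — 2 states:
  m0 = rec X. d.(c.X)\{a,c} | --d--▸ m1
  m1 = (c.(rec X. d.(c.X)\{a,c}))\{a,c} | stopped
Q's transition system — 2 states:
  n0 = d.(c.(rec X. d.(c.X)\{a,c}))\{a,c} | --d--▸ n1
  n1 = (c.(rec X. d.(c.X)\{a,c}))\{a,c} | stopped
Bisimilarity quotient blocks:
  B0 = {m0, n0}
  B1 = {m1, n1}
m0 ∈ B0, n0 ∈ B0 → same block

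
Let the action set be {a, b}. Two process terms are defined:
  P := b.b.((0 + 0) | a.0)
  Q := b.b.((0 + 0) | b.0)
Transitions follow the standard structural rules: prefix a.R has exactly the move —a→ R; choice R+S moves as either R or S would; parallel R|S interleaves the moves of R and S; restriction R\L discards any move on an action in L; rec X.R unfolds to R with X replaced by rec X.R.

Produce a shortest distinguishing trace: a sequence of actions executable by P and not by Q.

Reachable graph of P (4 states):
  u0 = b.b.((0 + 0) | a.0) has moves ··b··> u1
  u1 = b.((0 + 0) | a.0) has moves ··b··> u2
  u2 = (0 + 0) | a.0 has moves ··a··> u3
  u3 = (0 + 0) | 0 has moves (no moves)
Reachable graph of Q (4 states):
  v0 = b.b.((0 + 0) | b.0) has moves ··b··> v1
  v1 = b.((0 + 0) | b.0) has moves ··b··> v2
  v2 = (0 + 0) | b.0 has moves ··b··> v3
  v3 = (0 + 0) | 0 has moves (no moves)
Executing bba from P (initial set {u0}):
  after b @ step 1: {u1}
  after b @ step 2: {u2}
  after a @ step 3: {u3}
  ✓ P
Executing bba from Q (initial set {v0}):
  after b @ step 1: {v1}
  after b @ step 2: {v2}
  after a @ step 3: ∅ (Q stuck)

bba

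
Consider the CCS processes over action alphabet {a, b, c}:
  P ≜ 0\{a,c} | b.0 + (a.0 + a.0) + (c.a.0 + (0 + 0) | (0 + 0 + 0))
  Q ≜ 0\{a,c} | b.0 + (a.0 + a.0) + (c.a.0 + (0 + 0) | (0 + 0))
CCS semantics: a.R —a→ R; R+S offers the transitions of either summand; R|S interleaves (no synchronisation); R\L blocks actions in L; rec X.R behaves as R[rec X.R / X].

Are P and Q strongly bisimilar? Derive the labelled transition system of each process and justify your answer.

YES

LTS(P): 4 reachable states
  p0 = 0\{a,c} | b.0 + (a.0 + a.0) + (c.a.0 + (0 + 0) | (0 + 0 + 0)) ⊢ ··a··> p1, ··b··> p2, ··c··> p3
  p1 = 0 ⊢ deadlocked
  p2 = 0\{a,c} | 0 ⊢ deadlocked
  p3 = a.0 ⊢ ··a··> p1
LTS(Q): 4 reachable states
  q0 = 0\{a,c} | b.0 + (a.0 + a.0) + (c.a.0 + (0 + 0) | (0 + 0)) ⊢ ··a··> q1, ··b··> q2, ··c··> q3
  q1 = 0 ⊢ deadlocked
  q2 = 0\{a,c} | 0 ⊢ deadlocked
  q3 = a.0 ⊢ ··a··> q1
Partition-refinement fixed point:
  B0 = {p0, q0}
  B1 = {p1, p2, q1, q2}
  B2 = {p3, q3}
p0 ∈ B0, q0 ∈ B0 → same block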